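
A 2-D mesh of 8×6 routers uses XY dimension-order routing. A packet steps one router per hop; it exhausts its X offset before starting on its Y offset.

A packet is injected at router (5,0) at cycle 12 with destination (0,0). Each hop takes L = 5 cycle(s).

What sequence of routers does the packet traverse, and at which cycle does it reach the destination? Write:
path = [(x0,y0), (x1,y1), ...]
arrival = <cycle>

src (5,0)  cyc=12
W→(4,0)  cyc=17
W→(3,0)  cyc=22
W→(2,0)  cyc=27
W→(1,0)  cyc=32
W→(0,0)  cyc=37

path = [(5,0), (4,0), (3,0), (2,0), (1,0), (0,0)]
arrival = 37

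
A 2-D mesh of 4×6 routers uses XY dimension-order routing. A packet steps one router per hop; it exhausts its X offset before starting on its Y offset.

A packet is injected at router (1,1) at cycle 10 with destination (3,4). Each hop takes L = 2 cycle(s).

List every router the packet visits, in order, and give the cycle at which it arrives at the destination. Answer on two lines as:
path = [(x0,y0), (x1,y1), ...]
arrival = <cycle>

path = [(1,1), (2,1), (3,1), (3,2), (3,3), (3,4)]
arrival = 20

  0. router=(1,1) cycle=10 (inject)
  1. router=(2,1) cycle=12 dir=E
  2. router=(3,1) cycle=14 dir=E
  3. router=(3,2) cycle=16 dir=N
  4. router=(3,3) cycle=18 dir=N
  5. router=(3,4) cycle=20 dir=N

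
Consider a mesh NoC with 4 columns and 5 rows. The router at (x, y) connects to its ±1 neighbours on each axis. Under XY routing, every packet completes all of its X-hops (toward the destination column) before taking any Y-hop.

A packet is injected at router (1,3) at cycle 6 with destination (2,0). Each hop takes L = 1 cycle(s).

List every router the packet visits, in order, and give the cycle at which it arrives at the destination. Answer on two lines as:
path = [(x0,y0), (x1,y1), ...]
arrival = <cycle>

  0. router=(1,3) cycle=6 (inject)
  1. router=(2,3) cycle=7 dir=E
  2. router=(2,2) cycle=8 dir=S
  3. router=(2,1) cycle=9 dir=S
  4. router=(2,0) cycle=10 dir=S

path = [(1,3), (2,3), (2,2), (2,1), (2,0)]
arrival = 10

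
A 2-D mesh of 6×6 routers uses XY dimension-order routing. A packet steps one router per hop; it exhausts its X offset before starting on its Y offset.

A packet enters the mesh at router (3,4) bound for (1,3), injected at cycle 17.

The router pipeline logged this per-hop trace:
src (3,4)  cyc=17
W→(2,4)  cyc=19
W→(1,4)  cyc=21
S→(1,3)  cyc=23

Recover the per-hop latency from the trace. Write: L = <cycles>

L = 2

Between hops 0 and 1 the cycle counter advances 19 − 17 = 2.
That increment is L by definition: L = 2.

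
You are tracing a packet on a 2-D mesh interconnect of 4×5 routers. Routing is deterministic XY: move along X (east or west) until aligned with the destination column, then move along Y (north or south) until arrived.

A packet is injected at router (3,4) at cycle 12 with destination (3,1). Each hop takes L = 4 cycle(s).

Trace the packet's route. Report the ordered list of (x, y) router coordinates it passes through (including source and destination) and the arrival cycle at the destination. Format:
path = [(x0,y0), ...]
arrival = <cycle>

#0 — 3,4 | c12
#1 — 3,3 | c16 | S
#2 — 3,2 | c20 | S
#3 — 3,1 | c24 | S

path = [(3,4), (3,3), (3,2), (3,1)]
arrival = 24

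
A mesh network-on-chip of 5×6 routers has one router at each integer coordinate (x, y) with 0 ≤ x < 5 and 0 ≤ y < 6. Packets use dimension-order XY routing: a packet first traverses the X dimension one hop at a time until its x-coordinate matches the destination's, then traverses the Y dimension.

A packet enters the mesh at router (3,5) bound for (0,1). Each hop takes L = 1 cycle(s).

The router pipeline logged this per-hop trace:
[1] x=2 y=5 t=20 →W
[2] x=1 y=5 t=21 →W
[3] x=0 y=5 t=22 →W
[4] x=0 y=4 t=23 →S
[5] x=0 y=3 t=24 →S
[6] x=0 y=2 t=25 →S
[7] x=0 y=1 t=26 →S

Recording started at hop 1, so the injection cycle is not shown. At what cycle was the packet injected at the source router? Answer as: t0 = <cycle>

t0 = 19

Hop 1 reached at cycle 20; hop k is at t0 + k·L.
t0 = cyc[1] − L = 20 − 1 = 19.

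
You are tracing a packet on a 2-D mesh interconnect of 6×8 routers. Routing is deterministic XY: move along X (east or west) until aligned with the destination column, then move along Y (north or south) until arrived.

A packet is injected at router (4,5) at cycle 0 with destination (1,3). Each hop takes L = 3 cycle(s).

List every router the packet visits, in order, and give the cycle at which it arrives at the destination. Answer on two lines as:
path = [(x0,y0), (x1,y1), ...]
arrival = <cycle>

path = [(4,5), (3,5), (2,5), (1,5), (1,4), (1,3)]
arrival = 15

[0] x=4 y=5 t=0
[1] x=3 y=5 t=3 →W
[2] x=2 y=5 t=6 →W
[3] x=1 y=5 t=9 →W
[4] x=1 y=4 t=12 →S
[5] x=1 y=3 t=15 →S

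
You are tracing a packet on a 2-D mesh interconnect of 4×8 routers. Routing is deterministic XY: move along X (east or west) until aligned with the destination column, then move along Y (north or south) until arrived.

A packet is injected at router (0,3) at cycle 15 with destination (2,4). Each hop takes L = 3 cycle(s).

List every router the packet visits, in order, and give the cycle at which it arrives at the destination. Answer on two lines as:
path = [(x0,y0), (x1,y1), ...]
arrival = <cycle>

#0 — 0,3 | c15
#1 — 1,3 | c18 | E
#2 — 2,3 | c21 | E
#3 — 2,4 | c24 | N

path = [(0,3), (1,3), (2,3), (2,4)]
arrival = 24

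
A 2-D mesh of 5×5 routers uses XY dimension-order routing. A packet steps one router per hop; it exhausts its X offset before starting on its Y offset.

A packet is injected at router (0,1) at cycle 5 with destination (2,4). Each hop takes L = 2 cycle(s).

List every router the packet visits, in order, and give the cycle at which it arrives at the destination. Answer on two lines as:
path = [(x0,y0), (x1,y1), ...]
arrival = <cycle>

src (0,1)  cyc=5
E→(1,1)  cyc=7
E→(2,1)  cyc=9
N→(2,2)  cyc=11
N→(2,3)  cyc=13
N→(2,4)  cyc=15

path = [(0,1), (1,1), (2,1), (2,2), (2,3), (2,4)]
arrival = 15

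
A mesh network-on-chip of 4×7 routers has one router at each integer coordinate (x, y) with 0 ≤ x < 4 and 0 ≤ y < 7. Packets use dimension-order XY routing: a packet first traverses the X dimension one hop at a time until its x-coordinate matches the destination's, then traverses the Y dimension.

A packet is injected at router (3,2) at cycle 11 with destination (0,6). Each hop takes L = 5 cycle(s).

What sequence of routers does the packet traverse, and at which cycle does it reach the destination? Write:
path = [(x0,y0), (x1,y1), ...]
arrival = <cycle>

path = [(3,2), (2,2), (1,2), (0,2), (0,3), (0,4), (0,5), (0,6)]
arrival = 46

hop 0: (3,2) @ cyc 11
hop 1: (2,2) @ cyc 16  [W]
hop 2: (1,2) @ cyc 21  [W]
hop 3: (0,2) @ cyc 26  [W]
hop 4: (0,3) @ cyc 31  [N]
hop 5: (0,4) @ cyc 36  [N]
hop 6: (0,5) @ cyc 41  [N]
hop 7: (0,6) @ cyc 46  [N]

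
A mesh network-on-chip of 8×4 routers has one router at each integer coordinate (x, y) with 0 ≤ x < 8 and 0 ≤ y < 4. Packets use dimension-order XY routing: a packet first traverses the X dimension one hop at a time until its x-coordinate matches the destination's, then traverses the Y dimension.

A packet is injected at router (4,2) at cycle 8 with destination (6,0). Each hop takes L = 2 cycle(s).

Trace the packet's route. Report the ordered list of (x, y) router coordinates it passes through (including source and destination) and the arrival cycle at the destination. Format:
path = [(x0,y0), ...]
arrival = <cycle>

path = [(4,2), (5,2), (6,2), (6,1), (6,0)]
arrival = 16

t=8: at (4,2)
t=10: at (5,2) after E
t=12: at (6,2) after E
t=14: at (6,1) after S
t=16: at (6,0) after S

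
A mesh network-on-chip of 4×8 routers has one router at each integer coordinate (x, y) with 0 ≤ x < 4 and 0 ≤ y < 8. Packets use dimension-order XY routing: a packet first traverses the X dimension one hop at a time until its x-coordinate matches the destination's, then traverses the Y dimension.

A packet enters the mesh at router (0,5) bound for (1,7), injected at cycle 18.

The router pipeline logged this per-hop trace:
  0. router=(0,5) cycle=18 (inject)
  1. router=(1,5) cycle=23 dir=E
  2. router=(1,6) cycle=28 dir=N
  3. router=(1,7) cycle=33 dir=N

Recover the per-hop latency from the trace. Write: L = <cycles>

From hop 0 (18) to hop 1 (23): +5 cycles.
Per-hop latency L = Δcyc = 5.

L = 5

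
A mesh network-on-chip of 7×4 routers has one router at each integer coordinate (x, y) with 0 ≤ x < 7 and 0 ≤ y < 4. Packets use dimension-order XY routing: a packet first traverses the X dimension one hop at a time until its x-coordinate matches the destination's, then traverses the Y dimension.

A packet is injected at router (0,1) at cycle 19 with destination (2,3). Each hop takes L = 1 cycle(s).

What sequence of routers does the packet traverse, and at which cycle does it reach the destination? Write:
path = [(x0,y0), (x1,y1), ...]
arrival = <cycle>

t=19: at (0,1)
t=20: at (1,1) after E
t=21: at (2,1) after E
t=22: at (2,2) after N
t=23: at (2,3) after N

path = [(0,1), (1,1), (2,1), (2,2), (2,3)]
arrival = 23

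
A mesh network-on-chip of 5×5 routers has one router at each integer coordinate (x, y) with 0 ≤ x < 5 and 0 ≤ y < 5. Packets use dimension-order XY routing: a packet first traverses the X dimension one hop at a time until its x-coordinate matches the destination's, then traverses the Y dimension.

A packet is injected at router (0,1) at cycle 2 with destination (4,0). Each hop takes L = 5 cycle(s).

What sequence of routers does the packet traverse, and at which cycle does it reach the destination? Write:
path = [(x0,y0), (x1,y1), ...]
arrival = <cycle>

path = [(0,1), (1,1), (2,1), (3,1), (4,1), (4,0)]
arrival = 27

  0. router=(0,1) cycle=2 (inject)
  1. router=(1,1) cycle=7 dir=E
  2. router=(2,1) cycle=12 dir=E
  3. router=(3,1) cycle=17 dir=E
  4. router=(4,1) cycle=22 dir=E
  5. router=(4,0) cycle=27 dir=S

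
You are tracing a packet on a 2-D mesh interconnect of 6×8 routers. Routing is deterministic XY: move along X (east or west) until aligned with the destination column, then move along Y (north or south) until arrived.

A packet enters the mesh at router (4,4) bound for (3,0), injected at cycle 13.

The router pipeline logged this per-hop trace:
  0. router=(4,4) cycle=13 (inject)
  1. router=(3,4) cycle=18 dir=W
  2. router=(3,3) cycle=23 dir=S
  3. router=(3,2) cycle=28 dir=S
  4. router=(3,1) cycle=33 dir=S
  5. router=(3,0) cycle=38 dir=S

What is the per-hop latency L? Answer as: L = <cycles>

L = 5

Δcyc across hop 0→1: 18 − 13 = 5.
One hop costs L cycles, so L = 5.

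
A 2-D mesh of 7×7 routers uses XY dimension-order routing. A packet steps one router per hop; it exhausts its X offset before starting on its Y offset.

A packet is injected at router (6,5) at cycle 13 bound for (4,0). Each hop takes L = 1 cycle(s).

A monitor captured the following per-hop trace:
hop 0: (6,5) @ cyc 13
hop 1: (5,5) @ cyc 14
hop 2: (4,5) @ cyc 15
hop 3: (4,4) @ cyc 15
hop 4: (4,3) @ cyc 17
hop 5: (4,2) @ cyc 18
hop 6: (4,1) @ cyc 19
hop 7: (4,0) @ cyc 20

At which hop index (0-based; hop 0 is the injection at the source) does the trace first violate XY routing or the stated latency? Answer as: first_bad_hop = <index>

first_bad_hop = 3

check 1→ d=(-1,0) cyc+1: ok
check 2→ d=(-1,0) cyc+1: ok
check 3→ d=(0,-1) cyc+0: BAD: Δcyc=0≠L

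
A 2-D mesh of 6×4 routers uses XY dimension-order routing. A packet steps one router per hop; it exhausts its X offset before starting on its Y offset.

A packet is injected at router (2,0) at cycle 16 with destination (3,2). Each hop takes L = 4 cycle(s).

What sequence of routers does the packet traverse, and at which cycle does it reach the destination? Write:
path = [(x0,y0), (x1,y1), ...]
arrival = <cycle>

hop 0: (2,0) @ cyc 16
hop 1: (3,0) @ cyc 20  [E]
hop 2: (3,1) @ cyc 24  [N]
hop 3: (3,2) @ cyc 28  [N]

path = [(2,0), (3,0), (3,1), (3,2)]
arrival = 28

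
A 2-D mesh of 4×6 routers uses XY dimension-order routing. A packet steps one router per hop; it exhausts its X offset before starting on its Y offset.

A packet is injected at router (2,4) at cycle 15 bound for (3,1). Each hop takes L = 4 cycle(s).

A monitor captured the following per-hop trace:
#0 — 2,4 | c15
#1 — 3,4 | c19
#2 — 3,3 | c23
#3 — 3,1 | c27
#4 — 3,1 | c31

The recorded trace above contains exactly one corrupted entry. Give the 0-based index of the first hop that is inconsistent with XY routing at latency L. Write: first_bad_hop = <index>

first_bad_hop = 3

[1] (+1,+0) / 4c ⇒ ok
[2] (+0,-1) / 4c ⇒ ok
[3] (+0,-2) / 4c ⇒ BAD: non-unit step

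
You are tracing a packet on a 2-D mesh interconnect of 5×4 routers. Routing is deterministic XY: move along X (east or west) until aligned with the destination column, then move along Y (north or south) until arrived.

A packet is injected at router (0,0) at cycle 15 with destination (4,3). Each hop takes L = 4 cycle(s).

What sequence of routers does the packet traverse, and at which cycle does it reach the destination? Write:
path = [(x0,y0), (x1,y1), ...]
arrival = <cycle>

[0] x=0 y=0 t=15
[1] x=1 y=0 t=19 →E
[2] x=2 y=0 t=23 →E
[3] x=3 y=0 t=27 →E
[4] x=4 y=0 t=31 →E
[5] x=4 y=1 t=35 →N
[6] x=4 y=2 t=39 →N
[7] x=4 y=3 t=43 →N

path = [(0,0), (1,0), (2,0), (3,0), (4,0), (4,1), (4,2), (4,3)]
arrival = 43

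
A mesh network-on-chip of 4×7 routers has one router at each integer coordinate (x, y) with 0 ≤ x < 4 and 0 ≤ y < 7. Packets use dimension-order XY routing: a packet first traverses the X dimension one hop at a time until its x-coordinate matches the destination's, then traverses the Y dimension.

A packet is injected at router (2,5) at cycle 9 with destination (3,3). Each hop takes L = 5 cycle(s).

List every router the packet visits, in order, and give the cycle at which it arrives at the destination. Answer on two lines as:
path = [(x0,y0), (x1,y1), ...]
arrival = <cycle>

hop 0: (2,5) @ cyc 9
hop 1: (3,5) @ cyc 14  [E]
hop 2: (3,4) @ cyc 19  [S]
hop 3: (3,3) @ cyc 24  [S]

path = [(2,5), (3,5), (3,4), (3,3)]
arrival = 24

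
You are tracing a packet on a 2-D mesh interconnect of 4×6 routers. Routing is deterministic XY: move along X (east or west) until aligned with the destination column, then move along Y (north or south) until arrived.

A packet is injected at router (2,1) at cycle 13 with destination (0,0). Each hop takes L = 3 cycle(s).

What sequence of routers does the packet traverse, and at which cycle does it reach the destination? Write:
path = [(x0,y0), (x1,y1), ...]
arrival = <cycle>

#0 — 2,1 | c13
#1 — 1,1 | c16 | W
#2 — 0,1 | c19 | W
#3 — 0,0 | c22 | S

path = [(2,1), (1,1), (0,1), (0,0)]
arrival = 22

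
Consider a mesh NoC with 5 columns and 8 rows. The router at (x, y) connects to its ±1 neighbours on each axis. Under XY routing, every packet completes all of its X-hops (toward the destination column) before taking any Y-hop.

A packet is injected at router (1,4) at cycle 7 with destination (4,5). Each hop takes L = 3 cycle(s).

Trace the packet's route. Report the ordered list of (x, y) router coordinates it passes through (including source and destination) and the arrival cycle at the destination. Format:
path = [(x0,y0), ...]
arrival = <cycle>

src (1,4)  cyc=7
E→(2,4)  cyc=10
E→(3,4)  cyc=13
E→(4,4)  cyc=16
N→(4,5)  cyc=19

path = [(1,4), (2,4), (3,4), (4,4), (4,5)]
arrival = 19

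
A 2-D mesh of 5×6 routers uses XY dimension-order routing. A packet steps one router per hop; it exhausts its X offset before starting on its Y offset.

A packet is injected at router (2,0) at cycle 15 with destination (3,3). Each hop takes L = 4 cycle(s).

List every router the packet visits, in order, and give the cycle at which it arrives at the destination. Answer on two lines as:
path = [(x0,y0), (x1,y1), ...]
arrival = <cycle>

t=15: at (2,0)
t=19: at (3,0) after E
t=23: at (3,1) after N
t=27: at (3,2) after N
t=31: at (3,3) after N

path = [(2,0), (3,0), (3,1), (3,2), (3,3)]
arrival = 31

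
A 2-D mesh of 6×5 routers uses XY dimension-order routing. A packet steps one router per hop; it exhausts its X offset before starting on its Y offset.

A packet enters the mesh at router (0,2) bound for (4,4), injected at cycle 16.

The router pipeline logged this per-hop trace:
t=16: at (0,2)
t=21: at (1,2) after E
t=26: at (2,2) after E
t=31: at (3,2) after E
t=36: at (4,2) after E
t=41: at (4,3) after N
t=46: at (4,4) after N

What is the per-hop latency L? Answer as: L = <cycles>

L = 5

cyc[1] − cyc[0] = 21 − 16 = 5.
One hop costs L cycles, so L = 5.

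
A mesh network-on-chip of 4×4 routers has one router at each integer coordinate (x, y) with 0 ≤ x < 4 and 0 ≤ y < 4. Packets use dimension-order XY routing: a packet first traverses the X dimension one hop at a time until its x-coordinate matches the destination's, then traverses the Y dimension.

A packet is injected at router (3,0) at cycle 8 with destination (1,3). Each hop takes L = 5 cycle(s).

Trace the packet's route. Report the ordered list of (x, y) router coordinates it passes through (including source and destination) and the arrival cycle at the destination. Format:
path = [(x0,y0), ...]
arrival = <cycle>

src (3,0)  cyc=8
W→(2,0)  cyc=13
W→(1,0)  cyc=18
N→(1,1)  cyc=23
N→(1,2)  cyc=28
N→(1,3)  cyc=33

path = [(3,0), (2,0), (1,0), (1,1), (1,2), (1,3)]
arrival = 33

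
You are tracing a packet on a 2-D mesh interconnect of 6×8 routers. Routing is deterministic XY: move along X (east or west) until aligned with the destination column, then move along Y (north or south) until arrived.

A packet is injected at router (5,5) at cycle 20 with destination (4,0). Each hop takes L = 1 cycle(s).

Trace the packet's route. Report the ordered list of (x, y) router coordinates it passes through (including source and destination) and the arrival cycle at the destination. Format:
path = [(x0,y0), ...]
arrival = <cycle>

[0] x=5 y=5 t=20
[1] x=4 y=5 t=21 →W
[2] x=4 y=4 t=22 →S
[3] x=4 y=3 t=23 →S
[4] x=4 y=2 t=24 →S
[5] x=4 y=1 t=25 →S
[6] x=4 y=0 t=26 →S

path = [(5,5), (4,5), (4,4), (4,3), (4,2), (4,1), (4,0)]
arrival = 26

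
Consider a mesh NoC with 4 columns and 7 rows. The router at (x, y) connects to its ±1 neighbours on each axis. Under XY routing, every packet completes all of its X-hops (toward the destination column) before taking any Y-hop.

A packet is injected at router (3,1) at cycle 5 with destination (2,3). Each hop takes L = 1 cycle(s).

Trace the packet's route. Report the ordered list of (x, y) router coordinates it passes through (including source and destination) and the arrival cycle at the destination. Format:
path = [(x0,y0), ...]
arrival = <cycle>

hop 0: (3,1) @ cyc 5
hop 1: (2,1) @ cyc 6  [W]
hop 2: (2,2) @ cyc 7  [N]
hop 3: (2,3) @ cyc 8  [N]

path = [(3,1), (2,1), (2,2), (2,3)]
arrival = 8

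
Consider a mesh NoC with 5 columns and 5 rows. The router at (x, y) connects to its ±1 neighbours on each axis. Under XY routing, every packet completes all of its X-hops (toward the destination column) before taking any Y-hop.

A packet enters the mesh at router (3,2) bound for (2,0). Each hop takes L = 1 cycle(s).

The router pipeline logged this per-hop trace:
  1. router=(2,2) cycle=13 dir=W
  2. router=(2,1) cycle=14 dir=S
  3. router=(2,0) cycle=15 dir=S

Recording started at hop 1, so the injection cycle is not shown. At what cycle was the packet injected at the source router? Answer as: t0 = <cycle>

Hop 1 reached at cycle 13; hop k is at t0 + k·L.
Therefore t0 = 13 − L = 12.

t0 = 12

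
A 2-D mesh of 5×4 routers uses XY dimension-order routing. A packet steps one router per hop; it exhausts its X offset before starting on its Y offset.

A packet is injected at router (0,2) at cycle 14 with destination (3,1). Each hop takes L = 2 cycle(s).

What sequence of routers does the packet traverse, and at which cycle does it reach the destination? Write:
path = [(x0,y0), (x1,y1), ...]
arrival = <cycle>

path = [(0,2), (1,2), (2,2), (3,2), (3,1)]
arrival = 22

t=14: at (0,2)
t=16: at (1,2) after E
t=18: at (2,2) after E
t=20: at (3,2) after E
t=22: at (3,1) after S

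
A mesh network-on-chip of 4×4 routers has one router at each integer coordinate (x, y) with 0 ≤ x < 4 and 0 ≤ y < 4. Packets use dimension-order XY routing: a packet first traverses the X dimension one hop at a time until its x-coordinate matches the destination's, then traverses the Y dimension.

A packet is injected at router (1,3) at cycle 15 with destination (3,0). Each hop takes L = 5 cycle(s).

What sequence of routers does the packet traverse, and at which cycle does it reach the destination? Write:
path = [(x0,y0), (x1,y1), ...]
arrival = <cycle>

#0 — 1,3 | c15
#1 — 2,3 | c20 | E
#2 — 3,3 | c25 | E
#3 — 3,2 | c30 | S
#4 — 3,1 | c35 | S
#5 — 3,0 | c40 | S

path = [(1,3), (2,3), (3,3), (3,2), (3,1), (3,0)]
arrival = 40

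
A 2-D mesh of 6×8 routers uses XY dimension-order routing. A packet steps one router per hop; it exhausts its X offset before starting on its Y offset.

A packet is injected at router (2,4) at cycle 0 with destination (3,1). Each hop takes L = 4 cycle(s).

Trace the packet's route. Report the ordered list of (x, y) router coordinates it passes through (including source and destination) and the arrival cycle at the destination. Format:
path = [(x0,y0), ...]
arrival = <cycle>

#0 — 2,4 | c0
#1 — 3,4 | c4 | E
#2 — 3,3 | c8 | S
#3 — 3,2 | c12 | S
#4 — 3,1 | c16 | S

path = [(2,4), (3,4), (3,3), (3,2), (3,1)]
arrival = 16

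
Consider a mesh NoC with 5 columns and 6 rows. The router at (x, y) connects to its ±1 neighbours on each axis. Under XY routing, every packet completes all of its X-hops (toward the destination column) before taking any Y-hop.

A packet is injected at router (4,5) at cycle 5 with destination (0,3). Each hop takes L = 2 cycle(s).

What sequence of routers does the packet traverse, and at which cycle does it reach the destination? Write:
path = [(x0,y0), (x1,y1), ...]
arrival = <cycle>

[0] x=4 y=5 t=5
[1] x=3 y=5 t=7 →W
[2] x=2 y=5 t=9 →W
[3] x=1 y=5 t=11 →W
[4] x=0 y=5 t=13 →W
[5] x=0 y=4 t=15 →S
[6] x=0 y=3 t=17 →S

path = [(4,5), (3,5), (2,5), (1,5), (0,5), (0,4), (0,3)]
arrival = 17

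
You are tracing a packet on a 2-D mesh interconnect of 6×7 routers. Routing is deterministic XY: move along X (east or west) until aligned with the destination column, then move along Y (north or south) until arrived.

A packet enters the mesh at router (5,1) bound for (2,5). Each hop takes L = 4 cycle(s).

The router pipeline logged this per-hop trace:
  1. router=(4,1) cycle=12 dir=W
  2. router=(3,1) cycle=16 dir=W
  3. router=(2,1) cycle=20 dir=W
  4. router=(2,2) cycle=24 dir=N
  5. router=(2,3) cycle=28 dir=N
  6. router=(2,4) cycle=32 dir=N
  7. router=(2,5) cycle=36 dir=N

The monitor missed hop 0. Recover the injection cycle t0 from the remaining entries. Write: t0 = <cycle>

t0 = 8

cyc[1] = 12 and cyc[k] = t0 + k·L for every k.
t0 = cyc[1] − L = 12 − 4 = 8.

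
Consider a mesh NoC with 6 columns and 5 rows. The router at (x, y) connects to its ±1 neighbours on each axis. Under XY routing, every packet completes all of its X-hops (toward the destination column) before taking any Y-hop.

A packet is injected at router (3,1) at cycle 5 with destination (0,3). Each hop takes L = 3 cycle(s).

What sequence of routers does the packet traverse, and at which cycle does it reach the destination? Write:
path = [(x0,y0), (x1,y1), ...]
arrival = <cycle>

path = [(3,1), (2,1), (1,1), (0,1), (0,2), (0,3)]
arrival = 20

#0 — 3,1 | c5
#1 — 2,1 | c8 | W
#2 — 1,1 | c11 | W
#3 — 0,1 | c14 | W
#4 — 0,2 | c17 | N
#5 — 0,3 | c20 | N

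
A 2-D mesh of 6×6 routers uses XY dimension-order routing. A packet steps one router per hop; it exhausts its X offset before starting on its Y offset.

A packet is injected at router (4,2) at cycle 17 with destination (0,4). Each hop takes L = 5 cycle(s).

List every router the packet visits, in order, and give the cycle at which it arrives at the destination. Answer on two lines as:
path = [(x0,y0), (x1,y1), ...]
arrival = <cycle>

path = [(4,2), (3,2), (2,2), (1,2), (0,2), (0,3), (0,4)]
arrival = 47

#0 — 4,2 | c17
#1 — 3,2 | c22 | W
#2 — 2,2 | c27 | W
#3 — 1,2 | c32 | W
#4 — 0,2 | c37 | W
#5 — 0,3 | c42 | N
#6 — 0,4 | c47 | N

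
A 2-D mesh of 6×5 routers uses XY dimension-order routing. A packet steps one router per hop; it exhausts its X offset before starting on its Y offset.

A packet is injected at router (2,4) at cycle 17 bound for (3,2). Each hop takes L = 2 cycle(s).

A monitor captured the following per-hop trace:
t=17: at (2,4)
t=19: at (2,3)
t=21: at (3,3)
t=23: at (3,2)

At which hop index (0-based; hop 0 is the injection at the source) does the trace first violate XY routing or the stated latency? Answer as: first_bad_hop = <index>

first_bad_hop = 1

[1] (+0,-1) / 2c ⇒ BAD: Y-move but x=2≠3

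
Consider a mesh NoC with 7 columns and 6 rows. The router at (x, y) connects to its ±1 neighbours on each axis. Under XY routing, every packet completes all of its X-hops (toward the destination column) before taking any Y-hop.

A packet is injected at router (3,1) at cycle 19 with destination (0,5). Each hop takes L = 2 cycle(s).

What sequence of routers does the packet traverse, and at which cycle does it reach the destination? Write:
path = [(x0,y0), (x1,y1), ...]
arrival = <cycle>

path = [(3,1), (2,1), (1,1), (0,1), (0,2), (0,3), (0,4), (0,5)]
arrival = 33

#0 — 3,1 | c19
#1 — 2,1 | c21 | W
#2 — 1,1 | c23 | W
#3 — 0,1 | c25 | W
#4 — 0,2 | c27 | N
#5 — 0,3 | c29 | N
#6 — 0,4 | c31 | N
#7 — 0,5 | c33 | N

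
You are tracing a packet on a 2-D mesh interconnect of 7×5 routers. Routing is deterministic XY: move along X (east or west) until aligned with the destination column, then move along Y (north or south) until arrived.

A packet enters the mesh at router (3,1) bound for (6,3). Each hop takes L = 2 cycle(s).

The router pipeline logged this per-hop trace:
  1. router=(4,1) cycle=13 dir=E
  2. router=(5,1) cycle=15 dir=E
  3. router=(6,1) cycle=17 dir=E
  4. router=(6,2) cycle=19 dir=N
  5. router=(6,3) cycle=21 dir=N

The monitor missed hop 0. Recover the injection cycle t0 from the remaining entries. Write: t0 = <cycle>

The first recorded entry is hop 1 at cycle 13.
t0 = cyc[1] − L = 13 − 2 = 11.

t0 = 11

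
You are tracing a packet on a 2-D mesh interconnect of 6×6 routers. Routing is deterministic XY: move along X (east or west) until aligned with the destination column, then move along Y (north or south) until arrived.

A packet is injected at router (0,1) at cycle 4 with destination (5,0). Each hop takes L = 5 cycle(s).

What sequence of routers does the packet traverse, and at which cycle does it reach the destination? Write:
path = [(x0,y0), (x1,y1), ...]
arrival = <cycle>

path = [(0,1), (1,1), (2,1), (3,1), (4,1), (5,1), (5,0)]
arrival = 34

hop 0: (0,1) @ cyc 4
hop 1: (1,1) @ cyc 9  [E]
hop 2: (2,1) @ cyc 14  [E]
hop 3: (3,1) @ cyc 19  [E]
hop 4: (4,1) @ cyc 24  [E]
hop 5: (5,1) @ cyc 29  [E]
hop 6: (5,0) @ cyc 34  [S]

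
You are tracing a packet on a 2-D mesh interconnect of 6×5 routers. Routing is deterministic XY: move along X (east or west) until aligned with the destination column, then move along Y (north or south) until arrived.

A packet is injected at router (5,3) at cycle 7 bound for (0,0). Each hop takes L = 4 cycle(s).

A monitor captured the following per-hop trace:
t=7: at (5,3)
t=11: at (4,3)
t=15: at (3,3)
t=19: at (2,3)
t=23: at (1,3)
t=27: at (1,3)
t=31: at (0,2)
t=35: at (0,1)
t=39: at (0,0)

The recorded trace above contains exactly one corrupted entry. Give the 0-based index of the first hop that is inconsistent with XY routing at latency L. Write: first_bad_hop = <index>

first_bad_hop = 5

[1] (-1,+0) / 4c ⇒ ok
[2] (-1,+0) / 4c ⇒ ok
[3] (-1,+0) / 4c ⇒ ok
[4] (-1,+0) / 4c ⇒ ok
[5] (+0,+0) / 4c ⇒ BAD: non-unit step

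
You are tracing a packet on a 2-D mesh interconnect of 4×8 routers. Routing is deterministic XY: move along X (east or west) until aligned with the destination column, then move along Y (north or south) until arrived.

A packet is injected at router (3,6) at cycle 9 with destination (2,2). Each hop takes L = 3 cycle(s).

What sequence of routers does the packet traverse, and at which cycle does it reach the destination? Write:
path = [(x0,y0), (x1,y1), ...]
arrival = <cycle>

hop 0: (3,6) @ cyc 9
hop 1: (2,6) @ cyc 12  [W]
hop 2: (2,5) @ cyc 15  [S]
hop 3: (2,4) @ cyc 18  [S]
hop 4: (2,3) @ cyc 21  [S]
hop 5: (2,2) @ cyc 24  [S]

path = [(3,6), (2,6), (2,5), (2,4), (2,3), (2,2)]
arrival = 24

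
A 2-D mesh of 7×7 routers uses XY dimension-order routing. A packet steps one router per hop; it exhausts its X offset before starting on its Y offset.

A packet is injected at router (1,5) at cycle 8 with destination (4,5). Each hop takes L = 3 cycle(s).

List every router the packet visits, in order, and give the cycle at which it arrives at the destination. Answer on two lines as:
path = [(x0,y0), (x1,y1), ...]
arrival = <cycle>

t=8: at (1,5)
t=11: at (2,5) after E
t=14: at (3,5) after E
t=17: at (4,5) after E

path = [(1,5), (2,5), (3,5), (4,5)]
arrival = 17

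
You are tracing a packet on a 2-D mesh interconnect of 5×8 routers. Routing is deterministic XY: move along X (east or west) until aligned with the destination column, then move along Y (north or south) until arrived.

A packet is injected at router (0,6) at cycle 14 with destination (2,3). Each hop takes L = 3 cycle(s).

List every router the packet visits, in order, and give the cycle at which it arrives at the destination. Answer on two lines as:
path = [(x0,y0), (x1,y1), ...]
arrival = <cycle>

path = [(0,6), (1,6), (2,6), (2,5), (2,4), (2,3)]
arrival = 29

#0 — 0,6 | c14
#1 — 1,6 | c17 | E
#2 — 2,6 | c20 | E
#3 — 2,5 | c23 | S
#4 — 2,4 | c26 | S
#5 — 2,3 | c29 | S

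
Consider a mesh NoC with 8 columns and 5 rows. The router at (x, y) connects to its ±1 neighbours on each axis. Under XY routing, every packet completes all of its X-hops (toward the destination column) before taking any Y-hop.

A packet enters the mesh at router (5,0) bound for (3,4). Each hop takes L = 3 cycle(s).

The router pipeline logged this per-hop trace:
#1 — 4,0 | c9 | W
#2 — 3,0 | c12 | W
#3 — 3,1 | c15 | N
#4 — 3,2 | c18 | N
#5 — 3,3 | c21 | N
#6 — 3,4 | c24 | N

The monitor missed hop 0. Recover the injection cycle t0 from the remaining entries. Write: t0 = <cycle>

t0 = 6

At hop 1 the cycle is 9; in general cyc_k = t0 + kL.
So t0 = 9 − 1·3 = 6.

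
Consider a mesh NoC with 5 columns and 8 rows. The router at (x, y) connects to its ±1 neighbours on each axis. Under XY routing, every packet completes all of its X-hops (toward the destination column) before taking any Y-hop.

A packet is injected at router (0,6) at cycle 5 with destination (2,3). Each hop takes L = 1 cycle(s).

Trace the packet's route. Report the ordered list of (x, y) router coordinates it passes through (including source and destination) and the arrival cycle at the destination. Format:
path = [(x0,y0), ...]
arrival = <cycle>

path = [(0,6), (1,6), (2,6), (2,5), (2,4), (2,3)]
arrival = 10

src (0,6)  cyc=5
E→(1,6)  cyc=6
E→(2,6)  cyc=7
S→(2,5)  cyc=8
S→(2,4)  cyc=9
S→(2,3)  cyc=10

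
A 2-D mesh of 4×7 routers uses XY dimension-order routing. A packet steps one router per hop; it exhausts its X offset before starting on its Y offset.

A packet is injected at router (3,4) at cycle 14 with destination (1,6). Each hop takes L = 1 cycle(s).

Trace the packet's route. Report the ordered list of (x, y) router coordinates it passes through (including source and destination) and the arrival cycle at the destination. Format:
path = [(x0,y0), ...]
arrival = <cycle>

src (3,4)  cyc=14
W→(2,4)  cyc=15
W→(1,4)  cyc=16
N→(1,5)  cyc=17
N→(1,6)  cyc=18

path = [(3,4), (2,4), (1,4), (1,5), (1,6)]
arrival = 18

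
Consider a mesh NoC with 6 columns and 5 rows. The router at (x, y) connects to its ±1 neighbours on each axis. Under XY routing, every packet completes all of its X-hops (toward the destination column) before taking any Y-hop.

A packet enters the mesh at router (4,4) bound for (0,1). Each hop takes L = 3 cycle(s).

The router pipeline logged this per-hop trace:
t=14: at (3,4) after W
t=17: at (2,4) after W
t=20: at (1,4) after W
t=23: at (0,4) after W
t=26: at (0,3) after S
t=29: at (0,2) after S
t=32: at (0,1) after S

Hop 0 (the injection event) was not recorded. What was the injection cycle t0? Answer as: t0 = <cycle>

t0 = 11

At hop 1 the cycle is 14; in general cyc_k = t0 + kL.
Subtract one hop: t0 = 14 − 3 = 11.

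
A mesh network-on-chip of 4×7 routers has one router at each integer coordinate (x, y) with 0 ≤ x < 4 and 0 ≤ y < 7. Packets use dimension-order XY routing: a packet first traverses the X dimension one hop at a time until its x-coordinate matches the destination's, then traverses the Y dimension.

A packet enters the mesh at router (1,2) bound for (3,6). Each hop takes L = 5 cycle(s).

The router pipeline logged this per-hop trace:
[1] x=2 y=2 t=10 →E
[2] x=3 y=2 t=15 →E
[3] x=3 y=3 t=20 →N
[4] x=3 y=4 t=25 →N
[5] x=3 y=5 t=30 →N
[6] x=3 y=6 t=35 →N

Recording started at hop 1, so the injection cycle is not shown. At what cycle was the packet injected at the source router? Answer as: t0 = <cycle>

The first recorded entry is hop 1 at cycle 10.
t0 = cyc[1] − L = 10 − 5 = 5.

t0 = 5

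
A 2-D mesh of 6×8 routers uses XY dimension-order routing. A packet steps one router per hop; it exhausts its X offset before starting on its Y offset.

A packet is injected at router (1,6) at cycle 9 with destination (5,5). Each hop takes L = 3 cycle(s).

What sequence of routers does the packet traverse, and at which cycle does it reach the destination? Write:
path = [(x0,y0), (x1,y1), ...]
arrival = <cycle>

hop 0: (1,6) @ cyc 9
hop 1: (2,6) @ cyc 12  [E]
hop 2: (3,6) @ cyc 15  [E]
hop 3: (4,6) @ cyc 18  [E]
hop 4: (5,6) @ cyc 21  [E]
hop 5: (5,5) @ cyc 24  [S]

path = [(1,6), (2,6), (3,6), (4,6), (5,6), (5,5)]
arrival = 24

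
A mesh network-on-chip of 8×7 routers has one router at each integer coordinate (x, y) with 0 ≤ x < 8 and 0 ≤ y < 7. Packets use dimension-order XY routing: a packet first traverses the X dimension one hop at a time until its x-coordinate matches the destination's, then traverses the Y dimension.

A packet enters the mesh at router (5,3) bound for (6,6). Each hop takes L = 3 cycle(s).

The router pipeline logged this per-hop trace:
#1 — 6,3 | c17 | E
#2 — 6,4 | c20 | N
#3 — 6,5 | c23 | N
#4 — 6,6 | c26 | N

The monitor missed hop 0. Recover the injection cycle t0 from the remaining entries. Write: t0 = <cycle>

t0 = 14

Hop 1 reached at cycle 17; hop k is at t0 + k·L.
So t0 = 17 − 1·3 = 14.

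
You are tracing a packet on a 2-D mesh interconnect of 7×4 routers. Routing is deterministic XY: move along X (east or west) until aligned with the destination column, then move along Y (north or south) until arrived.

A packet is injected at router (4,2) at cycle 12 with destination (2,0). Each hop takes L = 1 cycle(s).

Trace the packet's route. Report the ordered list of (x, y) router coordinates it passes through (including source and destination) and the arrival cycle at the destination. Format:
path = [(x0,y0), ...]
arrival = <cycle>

path = [(4,2), (3,2), (2,2), (2,1), (2,0)]
arrival = 16

src (4,2)  cyc=12
W→(3,2)  cyc=13
W→(2,2)  cyc=14
S→(2,1)  cyc=15
S→(2,0)  cyc=16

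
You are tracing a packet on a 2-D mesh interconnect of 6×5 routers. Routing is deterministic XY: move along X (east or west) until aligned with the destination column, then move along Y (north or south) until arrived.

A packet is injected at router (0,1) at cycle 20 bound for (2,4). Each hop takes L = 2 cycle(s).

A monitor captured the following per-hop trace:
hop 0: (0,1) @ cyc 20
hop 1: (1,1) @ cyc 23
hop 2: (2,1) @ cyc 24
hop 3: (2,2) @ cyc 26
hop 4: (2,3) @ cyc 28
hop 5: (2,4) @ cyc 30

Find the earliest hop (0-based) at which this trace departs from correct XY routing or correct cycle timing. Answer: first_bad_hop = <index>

hop 1: step (+1,+0), +3 cyc — BAD: Δcyc=3≠L

first_bad_hop = 1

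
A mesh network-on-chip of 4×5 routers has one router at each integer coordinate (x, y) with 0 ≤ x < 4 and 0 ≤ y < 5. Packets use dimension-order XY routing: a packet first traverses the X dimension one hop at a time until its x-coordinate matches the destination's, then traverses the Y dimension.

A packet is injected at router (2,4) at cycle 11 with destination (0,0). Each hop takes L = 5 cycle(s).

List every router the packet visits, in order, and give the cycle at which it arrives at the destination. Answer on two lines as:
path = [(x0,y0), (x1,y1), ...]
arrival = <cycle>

path = [(2,4), (1,4), (0,4), (0,3), (0,2), (0,1), (0,0)]
arrival = 41

t=11: at (2,4)
t=16: at (1,4) after W
t=21: at (0,4) after W
t=26: at (0,3) after S
t=31: at (0,2) after S
t=36: at (0,1) after S
t=41: at (0,0) after S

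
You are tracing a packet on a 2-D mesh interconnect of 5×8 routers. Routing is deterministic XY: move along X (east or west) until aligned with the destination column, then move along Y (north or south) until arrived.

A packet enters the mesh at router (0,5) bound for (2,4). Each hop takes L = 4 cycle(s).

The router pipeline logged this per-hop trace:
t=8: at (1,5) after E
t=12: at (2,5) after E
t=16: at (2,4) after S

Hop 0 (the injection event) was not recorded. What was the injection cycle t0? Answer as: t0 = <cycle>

t0 = 4

Hop 1 reached at cycle 8; hop k is at t0 + k·L.
Subtract one hop: t0 = 8 − 4 = 4.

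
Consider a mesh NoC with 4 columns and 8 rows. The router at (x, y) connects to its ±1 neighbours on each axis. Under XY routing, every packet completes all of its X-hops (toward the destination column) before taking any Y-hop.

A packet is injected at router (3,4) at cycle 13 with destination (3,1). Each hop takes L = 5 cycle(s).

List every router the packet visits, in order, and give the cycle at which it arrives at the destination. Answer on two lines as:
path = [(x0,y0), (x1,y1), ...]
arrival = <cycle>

  0. router=(3,4) cycle=13 (inject)
  1. router=(3,3) cycle=18 dir=S
  2. router=(3,2) cycle=23 dir=S
  3. router=(3,1) cycle=28 dir=S

path = [(3,4), (3,3), (3,2), (3,1)]
arrival = 28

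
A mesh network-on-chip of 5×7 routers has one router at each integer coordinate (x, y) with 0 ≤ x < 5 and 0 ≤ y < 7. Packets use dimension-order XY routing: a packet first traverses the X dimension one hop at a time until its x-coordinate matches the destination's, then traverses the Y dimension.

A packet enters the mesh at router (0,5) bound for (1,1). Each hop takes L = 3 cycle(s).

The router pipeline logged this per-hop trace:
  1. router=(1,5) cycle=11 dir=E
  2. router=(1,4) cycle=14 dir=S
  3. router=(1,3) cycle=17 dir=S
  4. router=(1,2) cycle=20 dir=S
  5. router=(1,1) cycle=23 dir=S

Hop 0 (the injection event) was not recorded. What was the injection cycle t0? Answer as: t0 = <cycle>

The first recorded entry is hop 1 at cycle 11.
t0 = cyc[1] − L = 11 − 3 = 8.

t0 = 8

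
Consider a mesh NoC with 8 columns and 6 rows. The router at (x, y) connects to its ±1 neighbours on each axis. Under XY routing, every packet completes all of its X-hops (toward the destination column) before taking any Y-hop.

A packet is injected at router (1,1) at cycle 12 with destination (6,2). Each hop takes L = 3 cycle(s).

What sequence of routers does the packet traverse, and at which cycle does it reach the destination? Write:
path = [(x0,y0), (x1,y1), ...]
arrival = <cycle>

src (1,1)  cyc=12
E→(2,1)  cyc=15
E→(3,1)  cyc=18
E→(4,1)  cyc=21
E→(5,1)  cyc=24
E→(6,1)  cyc=27
N→(6,2)  cyc=30

path = [(1,1), (2,1), (3,1), (4,1), (5,1), (6,1), (6,2)]
arrival = 30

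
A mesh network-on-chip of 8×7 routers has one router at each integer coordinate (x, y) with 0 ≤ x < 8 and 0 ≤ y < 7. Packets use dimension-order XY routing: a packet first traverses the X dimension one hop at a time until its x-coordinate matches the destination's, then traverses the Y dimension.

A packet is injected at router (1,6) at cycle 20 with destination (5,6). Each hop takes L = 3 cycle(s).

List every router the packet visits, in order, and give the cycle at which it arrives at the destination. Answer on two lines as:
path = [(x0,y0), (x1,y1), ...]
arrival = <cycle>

hop 0: (1,6) @ cyc 20
hop 1: (2,6) @ cyc 23  [E]
hop 2: (3,6) @ cyc 26  [E]
hop 3: (4,6) @ cyc 29  [E]
hop 4: (5,6) @ cyc 32  [E]

path = [(1,6), (2,6), (3,6), (4,6), (5,6)]
arrival = 32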